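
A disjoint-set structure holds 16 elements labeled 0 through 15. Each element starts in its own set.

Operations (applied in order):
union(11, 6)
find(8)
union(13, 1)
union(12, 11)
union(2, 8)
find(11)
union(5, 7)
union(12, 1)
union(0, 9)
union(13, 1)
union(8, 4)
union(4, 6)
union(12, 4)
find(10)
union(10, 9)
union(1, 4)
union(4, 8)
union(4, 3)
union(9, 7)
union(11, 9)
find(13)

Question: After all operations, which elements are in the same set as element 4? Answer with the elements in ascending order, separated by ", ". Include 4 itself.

Answer: 0, 1, 2, 3, 4, 5, 6, 7, 8, 9, 10, 11, 12, 13

Derivation:
Step 1: union(11, 6) -> merged; set of 11 now {6, 11}
Step 2: find(8) -> no change; set of 8 is {8}
Step 3: union(13, 1) -> merged; set of 13 now {1, 13}
Step 4: union(12, 11) -> merged; set of 12 now {6, 11, 12}
Step 5: union(2, 8) -> merged; set of 2 now {2, 8}
Step 6: find(11) -> no change; set of 11 is {6, 11, 12}
Step 7: union(5, 7) -> merged; set of 5 now {5, 7}
Step 8: union(12, 1) -> merged; set of 12 now {1, 6, 11, 12, 13}
Step 9: union(0, 9) -> merged; set of 0 now {0, 9}
Step 10: union(13, 1) -> already same set; set of 13 now {1, 6, 11, 12, 13}
Step 11: union(8, 4) -> merged; set of 8 now {2, 4, 8}
Step 12: union(4, 6) -> merged; set of 4 now {1, 2, 4, 6, 8, 11, 12, 13}
Step 13: union(12, 4) -> already same set; set of 12 now {1, 2, 4, 6, 8, 11, 12, 13}
Step 14: find(10) -> no change; set of 10 is {10}
Step 15: union(10, 9) -> merged; set of 10 now {0, 9, 10}
Step 16: union(1, 4) -> already same set; set of 1 now {1, 2, 4, 6, 8, 11, 12, 13}
Step 17: union(4, 8) -> already same set; set of 4 now {1, 2, 4, 6, 8, 11, 12, 13}
Step 18: union(4, 3) -> merged; set of 4 now {1, 2, 3, 4, 6, 8, 11, 12, 13}
Step 19: union(9, 7) -> merged; set of 9 now {0, 5, 7, 9, 10}
Step 20: union(11, 9) -> merged; set of 11 now {0, 1, 2, 3, 4, 5, 6, 7, 8, 9, 10, 11, 12, 13}
Step 21: find(13) -> no change; set of 13 is {0, 1, 2, 3, 4, 5, 6, 7, 8, 9, 10, 11, 12, 13}
Component of 4: {0, 1, 2, 3, 4, 5, 6, 7, 8, 9, 10, 11, 12, 13}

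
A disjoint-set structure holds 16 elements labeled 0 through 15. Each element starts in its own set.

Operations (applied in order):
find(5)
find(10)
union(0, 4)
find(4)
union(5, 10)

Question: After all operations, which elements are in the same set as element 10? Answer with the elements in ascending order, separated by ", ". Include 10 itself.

Step 1: find(5) -> no change; set of 5 is {5}
Step 2: find(10) -> no change; set of 10 is {10}
Step 3: union(0, 4) -> merged; set of 0 now {0, 4}
Step 4: find(4) -> no change; set of 4 is {0, 4}
Step 5: union(5, 10) -> merged; set of 5 now {5, 10}
Component of 10: {5, 10}

Answer: 5, 10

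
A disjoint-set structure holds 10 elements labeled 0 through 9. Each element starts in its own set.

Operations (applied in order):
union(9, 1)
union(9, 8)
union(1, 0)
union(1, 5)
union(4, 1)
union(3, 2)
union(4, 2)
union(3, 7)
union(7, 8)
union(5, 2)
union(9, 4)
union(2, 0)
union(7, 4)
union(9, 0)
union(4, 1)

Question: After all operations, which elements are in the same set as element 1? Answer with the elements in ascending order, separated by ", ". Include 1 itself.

Step 1: union(9, 1) -> merged; set of 9 now {1, 9}
Step 2: union(9, 8) -> merged; set of 9 now {1, 8, 9}
Step 3: union(1, 0) -> merged; set of 1 now {0, 1, 8, 9}
Step 4: union(1, 5) -> merged; set of 1 now {0, 1, 5, 8, 9}
Step 5: union(4, 1) -> merged; set of 4 now {0, 1, 4, 5, 8, 9}
Step 6: union(3, 2) -> merged; set of 3 now {2, 3}
Step 7: union(4, 2) -> merged; set of 4 now {0, 1, 2, 3, 4, 5, 8, 9}
Step 8: union(3, 7) -> merged; set of 3 now {0, 1, 2, 3, 4, 5, 7, 8, 9}
Step 9: union(7, 8) -> already same set; set of 7 now {0, 1, 2, 3, 4, 5, 7, 8, 9}
Step 10: union(5, 2) -> already same set; set of 5 now {0, 1, 2, 3, 4, 5, 7, 8, 9}
Step 11: union(9, 4) -> already same set; set of 9 now {0, 1, 2, 3, 4, 5, 7, 8, 9}
Step 12: union(2, 0) -> already same set; set of 2 now {0, 1, 2, 3, 4, 5, 7, 8, 9}
Step 13: union(7, 4) -> already same set; set of 7 now {0, 1, 2, 3, 4, 5, 7, 8, 9}
Step 14: union(9, 0) -> already same set; set of 9 now {0, 1, 2, 3, 4, 5, 7, 8, 9}
Step 15: union(4, 1) -> already same set; set of 4 now {0, 1, 2, 3, 4, 5, 7, 8, 9}
Component of 1: {0, 1, 2, 3, 4, 5, 7, 8, 9}

Answer: 0, 1, 2, 3, 4, 5, 7, 8, 9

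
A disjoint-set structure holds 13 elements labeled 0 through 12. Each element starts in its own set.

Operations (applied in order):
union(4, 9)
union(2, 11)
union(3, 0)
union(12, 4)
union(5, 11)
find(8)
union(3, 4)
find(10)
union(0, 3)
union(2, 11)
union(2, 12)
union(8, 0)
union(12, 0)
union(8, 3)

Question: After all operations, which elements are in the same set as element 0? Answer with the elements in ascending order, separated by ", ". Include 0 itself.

Step 1: union(4, 9) -> merged; set of 4 now {4, 9}
Step 2: union(2, 11) -> merged; set of 2 now {2, 11}
Step 3: union(3, 0) -> merged; set of 3 now {0, 3}
Step 4: union(12, 4) -> merged; set of 12 now {4, 9, 12}
Step 5: union(5, 11) -> merged; set of 5 now {2, 5, 11}
Step 6: find(8) -> no change; set of 8 is {8}
Step 7: union(3, 4) -> merged; set of 3 now {0, 3, 4, 9, 12}
Step 8: find(10) -> no change; set of 10 is {10}
Step 9: union(0, 3) -> already same set; set of 0 now {0, 3, 4, 9, 12}
Step 10: union(2, 11) -> already same set; set of 2 now {2, 5, 11}
Step 11: union(2, 12) -> merged; set of 2 now {0, 2, 3, 4, 5, 9, 11, 12}
Step 12: union(8, 0) -> merged; set of 8 now {0, 2, 3, 4, 5, 8, 9, 11, 12}
Step 13: union(12, 0) -> already same set; set of 12 now {0, 2, 3, 4, 5, 8, 9, 11, 12}
Step 14: union(8, 3) -> already same set; set of 8 now {0, 2, 3, 4, 5, 8, 9, 11, 12}
Component of 0: {0, 2, 3, 4, 5, 8, 9, 11, 12}

Answer: 0, 2, 3, 4, 5, 8, 9, 11, 12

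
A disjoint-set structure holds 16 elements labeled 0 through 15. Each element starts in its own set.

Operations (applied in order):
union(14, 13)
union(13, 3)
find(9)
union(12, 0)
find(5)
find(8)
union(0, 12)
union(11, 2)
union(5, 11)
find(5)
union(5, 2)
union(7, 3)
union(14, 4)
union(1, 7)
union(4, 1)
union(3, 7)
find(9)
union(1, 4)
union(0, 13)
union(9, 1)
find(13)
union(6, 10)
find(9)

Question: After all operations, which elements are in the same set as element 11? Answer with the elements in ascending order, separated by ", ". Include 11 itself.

Step 1: union(14, 13) -> merged; set of 14 now {13, 14}
Step 2: union(13, 3) -> merged; set of 13 now {3, 13, 14}
Step 3: find(9) -> no change; set of 9 is {9}
Step 4: union(12, 0) -> merged; set of 12 now {0, 12}
Step 5: find(5) -> no change; set of 5 is {5}
Step 6: find(8) -> no change; set of 8 is {8}
Step 7: union(0, 12) -> already same set; set of 0 now {0, 12}
Step 8: union(11, 2) -> merged; set of 11 now {2, 11}
Step 9: union(5, 11) -> merged; set of 5 now {2, 5, 11}
Step 10: find(5) -> no change; set of 5 is {2, 5, 11}
Step 11: union(5, 2) -> already same set; set of 5 now {2, 5, 11}
Step 12: union(7, 3) -> merged; set of 7 now {3, 7, 13, 14}
Step 13: union(14, 4) -> merged; set of 14 now {3, 4, 7, 13, 14}
Step 14: union(1, 7) -> merged; set of 1 now {1, 3, 4, 7, 13, 14}
Step 15: union(4, 1) -> already same set; set of 4 now {1, 3, 4, 7, 13, 14}
Step 16: union(3, 7) -> already same set; set of 3 now {1, 3, 4, 7, 13, 14}
Step 17: find(9) -> no change; set of 9 is {9}
Step 18: union(1, 4) -> already same set; set of 1 now {1, 3, 4, 7, 13, 14}
Step 19: union(0, 13) -> merged; set of 0 now {0, 1, 3, 4, 7, 12, 13, 14}
Step 20: union(9, 1) -> merged; set of 9 now {0, 1, 3, 4, 7, 9, 12, 13, 14}
Step 21: find(13) -> no change; set of 13 is {0, 1, 3, 4, 7, 9, 12, 13, 14}
Step 22: union(6, 10) -> merged; set of 6 now {6, 10}
Step 23: find(9) -> no change; set of 9 is {0, 1, 3, 4, 7, 9, 12, 13, 14}
Component of 11: {2, 5, 11}

Answer: 2, 5, 11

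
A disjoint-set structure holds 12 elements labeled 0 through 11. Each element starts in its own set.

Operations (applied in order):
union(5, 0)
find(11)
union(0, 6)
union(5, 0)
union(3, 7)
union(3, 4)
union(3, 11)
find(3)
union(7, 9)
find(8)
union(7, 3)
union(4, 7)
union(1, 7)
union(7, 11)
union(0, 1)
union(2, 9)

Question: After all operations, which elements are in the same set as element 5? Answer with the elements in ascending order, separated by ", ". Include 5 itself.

Answer: 0, 1, 2, 3, 4, 5, 6, 7, 9, 11

Derivation:
Step 1: union(5, 0) -> merged; set of 5 now {0, 5}
Step 2: find(11) -> no change; set of 11 is {11}
Step 3: union(0, 6) -> merged; set of 0 now {0, 5, 6}
Step 4: union(5, 0) -> already same set; set of 5 now {0, 5, 6}
Step 5: union(3, 7) -> merged; set of 3 now {3, 7}
Step 6: union(3, 4) -> merged; set of 3 now {3, 4, 7}
Step 7: union(3, 11) -> merged; set of 3 now {3, 4, 7, 11}
Step 8: find(3) -> no change; set of 3 is {3, 4, 7, 11}
Step 9: union(7, 9) -> merged; set of 7 now {3, 4, 7, 9, 11}
Step 10: find(8) -> no change; set of 8 is {8}
Step 11: union(7, 3) -> already same set; set of 7 now {3, 4, 7, 9, 11}
Step 12: union(4, 7) -> already same set; set of 4 now {3, 4, 7, 9, 11}
Step 13: union(1, 7) -> merged; set of 1 now {1, 3, 4, 7, 9, 11}
Step 14: union(7, 11) -> already same set; set of 7 now {1, 3, 4, 7, 9, 11}
Step 15: union(0, 1) -> merged; set of 0 now {0, 1, 3, 4, 5, 6, 7, 9, 11}
Step 16: union(2, 9) -> merged; set of 2 now {0, 1, 2, 3, 4, 5, 6, 7, 9, 11}
Component of 5: {0, 1, 2, 3, 4, 5, 6, 7, 9, 11}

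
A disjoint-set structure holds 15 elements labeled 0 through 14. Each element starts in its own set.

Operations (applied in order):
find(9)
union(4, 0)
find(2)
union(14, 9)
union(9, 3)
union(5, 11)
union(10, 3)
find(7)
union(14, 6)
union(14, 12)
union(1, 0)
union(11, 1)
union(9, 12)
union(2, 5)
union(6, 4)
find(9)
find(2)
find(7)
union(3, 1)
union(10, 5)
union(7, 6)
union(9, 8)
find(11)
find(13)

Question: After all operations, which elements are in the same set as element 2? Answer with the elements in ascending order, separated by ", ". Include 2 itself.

Answer: 0, 1, 2, 3, 4, 5, 6, 7, 8, 9, 10, 11, 12, 14

Derivation:
Step 1: find(9) -> no change; set of 9 is {9}
Step 2: union(4, 0) -> merged; set of 4 now {0, 4}
Step 3: find(2) -> no change; set of 2 is {2}
Step 4: union(14, 9) -> merged; set of 14 now {9, 14}
Step 5: union(9, 3) -> merged; set of 9 now {3, 9, 14}
Step 6: union(5, 11) -> merged; set of 5 now {5, 11}
Step 7: union(10, 3) -> merged; set of 10 now {3, 9, 10, 14}
Step 8: find(7) -> no change; set of 7 is {7}
Step 9: union(14, 6) -> merged; set of 14 now {3, 6, 9, 10, 14}
Step 10: union(14, 12) -> merged; set of 14 now {3, 6, 9, 10, 12, 14}
Step 11: union(1, 0) -> merged; set of 1 now {0, 1, 4}
Step 12: union(11, 1) -> merged; set of 11 now {0, 1, 4, 5, 11}
Step 13: union(9, 12) -> already same set; set of 9 now {3, 6, 9, 10, 12, 14}
Step 14: union(2, 5) -> merged; set of 2 now {0, 1, 2, 4, 5, 11}
Step 15: union(6, 4) -> merged; set of 6 now {0, 1, 2, 3, 4, 5, 6, 9, 10, 11, 12, 14}
Step 16: find(9) -> no change; set of 9 is {0, 1, 2, 3, 4, 5, 6, 9, 10, 11, 12, 14}
Step 17: find(2) -> no change; set of 2 is {0, 1, 2, 3, 4, 5, 6, 9, 10, 11, 12, 14}
Step 18: find(7) -> no change; set of 7 is {7}
Step 19: union(3, 1) -> already same set; set of 3 now {0, 1, 2, 3, 4, 5, 6, 9, 10, 11, 12, 14}
Step 20: union(10, 5) -> already same set; set of 10 now {0, 1, 2, 3, 4, 5, 6, 9, 10, 11, 12, 14}
Step 21: union(7, 6) -> merged; set of 7 now {0, 1, 2, 3, 4, 5, 6, 7, 9, 10, 11, 12, 14}
Step 22: union(9, 8) -> merged; set of 9 now {0, 1, 2, 3, 4, 5, 6, 7, 8, 9, 10, 11, 12, 14}
Step 23: find(11) -> no change; set of 11 is {0, 1, 2, 3, 4, 5, 6, 7, 8, 9, 10, 11, 12, 14}
Step 24: find(13) -> no change; set of 13 is {13}
Component of 2: {0, 1, 2, 3, 4, 5, 6, 7, 8, 9, 10, 11, 12, 14}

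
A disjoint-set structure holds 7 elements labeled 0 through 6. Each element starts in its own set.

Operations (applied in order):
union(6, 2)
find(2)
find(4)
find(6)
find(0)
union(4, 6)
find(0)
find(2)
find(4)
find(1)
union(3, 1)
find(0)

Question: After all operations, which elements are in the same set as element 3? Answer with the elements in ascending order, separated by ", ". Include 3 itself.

Step 1: union(6, 2) -> merged; set of 6 now {2, 6}
Step 2: find(2) -> no change; set of 2 is {2, 6}
Step 3: find(4) -> no change; set of 4 is {4}
Step 4: find(6) -> no change; set of 6 is {2, 6}
Step 5: find(0) -> no change; set of 0 is {0}
Step 6: union(4, 6) -> merged; set of 4 now {2, 4, 6}
Step 7: find(0) -> no change; set of 0 is {0}
Step 8: find(2) -> no change; set of 2 is {2, 4, 6}
Step 9: find(4) -> no change; set of 4 is {2, 4, 6}
Step 10: find(1) -> no change; set of 1 is {1}
Step 11: union(3, 1) -> merged; set of 3 now {1, 3}
Step 12: find(0) -> no change; set of 0 is {0}
Component of 3: {1, 3}

Answer: 1, 3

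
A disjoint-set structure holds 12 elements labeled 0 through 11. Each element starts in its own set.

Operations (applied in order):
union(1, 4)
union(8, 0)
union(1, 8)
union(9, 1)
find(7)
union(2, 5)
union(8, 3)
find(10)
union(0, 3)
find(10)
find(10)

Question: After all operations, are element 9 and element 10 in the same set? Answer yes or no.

Answer: no

Derivation:
Step 1: union(1, 4) -> merged; set of 1 now {1, 4}
Step 2: union(8, 0) -> merged; set of 8 now {0, 8}
Step 3: union(1, 8) -> merged; set of 1 now {0, 1, 4, 8}
Step 4: union(9, 1) -> merged; set of 9 now {0, 1, 4, 8, 9}
Step 5: find(7) -> no change; set of 7 is {7}
Step 6: union(2, 5) -> merged; set of 2 now {2, 5}
Step 7: union(8, 3) -> merged; set of 8 now {0, 1, 3, 4, 8, 9}
Step 8: find(10) -> no change; set of 10 is {10}
Step 9: union(0, 3) -> already same set; set of 0 now {0, 1, 3, 4, 8, 9}
Step 10: find(10) -> no change; set of 10 is {10}
Step 11: find(10) -> no change; set of 10 is {10}
Set of 9: {0, 1, 3, 4, 8, 9}; 10 is not a member.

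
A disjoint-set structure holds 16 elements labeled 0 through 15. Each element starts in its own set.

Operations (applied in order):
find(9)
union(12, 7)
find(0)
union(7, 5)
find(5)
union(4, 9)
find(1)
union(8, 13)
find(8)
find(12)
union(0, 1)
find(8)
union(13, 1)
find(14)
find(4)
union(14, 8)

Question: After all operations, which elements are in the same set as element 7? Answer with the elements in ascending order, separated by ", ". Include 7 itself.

Answer: 5, 7, 12

Derivation:
Step 1: find(9) -> no change; set of 9 is {9}
Step 2: union(12, 7) -> merged; set of 12 now {7, 12}
Step 3: find(0) -> no change; set of 0 is {0}
Step 4: union(7, 5) -> merged; set of 7 now {5, 7, 12}
Step 5: find(5) -> no change; set of 5 is {5, 7, 12}
Step 6: union(4, 9) -> merged; set of 4 now {4, 9}
Step 7: find(1) -> no change; set of 1 is {1}
Step 8: union(8, 13) -> merged; set of 8 now {8, 13}
Step 9: find(8) -> no change; set of 8 is {8, 13}
Step 10: find(12) -> no change; set of 12 is {5, 7, 12}
Step 11: union(0, 1) -> merged; set of 0 now {0, 1}
Step 12: find(8) -> no change; set of 8 is {8, 13}
Step 13: union(13, 1) -> merged; set of 13 now {0, 1, 8, 13}
Step 14: find(14) -> no change; set of 14 is {14}
Step 15: find(4) -> no change; set of 4 is {4, 9}
Step 16: union(14, 8) -> merged; set of 14 now {0, 1, 8, 13, 14}
Component of 7: {5, 7, 12}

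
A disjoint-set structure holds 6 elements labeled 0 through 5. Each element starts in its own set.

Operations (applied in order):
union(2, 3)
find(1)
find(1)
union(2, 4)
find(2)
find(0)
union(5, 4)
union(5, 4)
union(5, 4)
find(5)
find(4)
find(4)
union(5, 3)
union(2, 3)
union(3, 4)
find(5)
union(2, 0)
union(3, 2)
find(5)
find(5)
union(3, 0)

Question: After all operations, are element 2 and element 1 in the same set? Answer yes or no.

Answer: no

Derivation:
Step 1: union(2, 3) -> merged; set of 2 now {2, 3}
Step 2: find(1) -> no change; set of 1 is {1}
Step 3: find(1) -> no change; set of 1 is {1}
Step 4: union(2, 4) -> merged; set of 2 now {2, 3, 4}
Step 5: find(2) -> no change; set of 2 is {2, 3, 4}
Step 6: find(0) -> no change; set of 0 is {0}
Step 7: union(5, 4) -> merged; set of 5 now {2, 3, 4, 5}
Step 8: union(5, 4) -> already same set; set of 5 now {2, 3, 4, 5}
Step 9: union(5, 4) -> already same set; set of 5 now {2, 3, 4, 5}
Step 10: find(5) -> no change; set of 5 is {2, 3, 4, 5}
Step 11: find(4) -> no change; set of 4 is {2, 3, 4, 5}
Step 12: find(4) -> no change; set of 4 is {2, 3, 4, 5}
Step 13: union(5, 3) -> already same set; set of 5 now {2, 3, 4, 5}
Step 14: union(2, 3) -> already same set; set of 2 now {2, 3, 4, 5}
Step 15: union(3, 4) -> already same set; set of 3 now {2, 3, 4, 5}
Step 16: find(5) -> no change; set of 5 is {2, 3, 4, 5}
Step 17: union(2, 0) -> merged; set of 2 now {0, 2, 3, 4, 5}
Step 18: union(3, 2) -> already same set; set of 3 now {0, 2, 3, 4, 5}
Step 19: find(5) -> no change; set of 5 is {0, 2, 3, 4, 5}
Step 20: find(5) -> no change; set of 5 is {0, 2, 3, 4, 5}
Step 21: union(3, 0) -> already same set; set of 3 now {0, 2, 3, 4, 5}
Set of 2: {0, 2, 3, 4, 5}; 1 is not a member.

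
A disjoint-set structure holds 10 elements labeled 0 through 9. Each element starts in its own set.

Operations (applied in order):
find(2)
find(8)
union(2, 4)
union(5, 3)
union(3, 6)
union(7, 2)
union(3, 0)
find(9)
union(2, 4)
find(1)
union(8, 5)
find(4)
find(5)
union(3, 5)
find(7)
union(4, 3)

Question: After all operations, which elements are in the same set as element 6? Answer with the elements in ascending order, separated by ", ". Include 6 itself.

Answer: 0, 2, 3, 4, 5, 6, 7, 8

Derivation:
Step 1: find(2) -> no change; set of 2 is {2}
Step 2: find(8) -> no change; set of 8 is {8}
Step 3: union(2, 4) -> merged; set of 2 now {2, 4}
Step 4: union(5, 3) -> merged; set of 5 now {3, 5}
Step 5: union(3, 6) -> merged; set of 3 now {3, 5, 6}
Step 6: union(7, 2) -> merged; set of 7 now {2, 4, 7}
Step 7: union(3, 0) -> merged; set of 3 now {0, 3, 5, 6}
Step 8: find(9) -> no change; set of 9 is {9}
Step 9: union(2, 4) -> already same set; set of 2 now {2, 4, 7}
Step 10: find(1) -> no change; set of 1 is {1}
Step 11: union(8, 5) -> merged; set of 8 now {0, 3, 5, 6, 8}
Step 12: find(4) -> no change; set of 4 is {2, 4, 7}
Step 13: find(5) -> no change; set of 5 is {0, 3, 5, 6, 8}
Step 14: union(3, 5) -> already same set; set of 3 now {0, 3, 5, 6, 8}
Step 15: find(7) -> no change; set of 7 is {2, 4, 7}
Step 16: union(4, 3) -> merged; set of 4 now {0, 2, 3, 4, 5, 6, 7, 8}
Component of 6: {0, 2, 3, 4, 5, 6, 7, 8}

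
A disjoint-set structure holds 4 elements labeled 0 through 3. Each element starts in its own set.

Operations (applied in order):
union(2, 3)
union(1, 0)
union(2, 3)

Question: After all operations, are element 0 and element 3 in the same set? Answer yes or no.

Answer: no

Derivation:
Step 1: union(2, 3) -> merged; set of 2 now {2, 3}
Step 2: union(1, 0) -> merged; set of 1 now {0, 1}
Step 3: union(2, 3) -> already same set; set of 2 now {2, 3}
Set of 0: {0, 1}; 3 is not a member.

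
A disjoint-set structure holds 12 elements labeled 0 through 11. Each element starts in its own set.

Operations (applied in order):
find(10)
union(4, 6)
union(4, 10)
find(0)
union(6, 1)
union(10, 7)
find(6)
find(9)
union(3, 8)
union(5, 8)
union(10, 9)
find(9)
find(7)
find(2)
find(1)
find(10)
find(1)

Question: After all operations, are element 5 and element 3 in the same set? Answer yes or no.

Step 1: find(10) -> no change; set of 10 is {10}
Step 2: union(4, 6) -> merged; set of 4 now {4, 6}
Step 3: union(4, 10) -> merged; set of 4 now {4, 6, 10}
Step 4: find(0) -> no change; set of 0 is {0}
Step 5: union(6, 1) -> merged; set of 6 now {1, 4, 6, 10}
Step 6: union(10, 7) -> merged; set of 10 now {1, 4, 6, 7, 10}
Step 7: find(6) -> no change; set of 6 is {1, 4, 6, 7, 10}
Step 8: find(9) -> no change; set of 9 is {9}
Step 9: union(3, 8) -> merged; set of 3 now {3, 8}
Step 10: union(5, 8) -> merged; set of 5 now {3, 5, 8}
Step 11: union(10, 9) -> merged; set of 10 now {1, 4, 6, 7, 9, 10}
Step 12: find(9) -> no change; set of 9 is {1, 4, 6, 7, 9, 10}
Step 13: find(7) -> no change; set of 7 is {1, 4, 6, 7, 9, 10}
Step 14: find(2) -> no change; set of 2 is {2}
Step 15: find(1) -> no change; set of 1 is {1, 4, 6, 7, 9, 10}
Step 16: find(10) -> no change; set of 10 is {1, 4, 6, 7, 9, 10}
Step 17: find(1) -> no change; set of 1 is {1, 4, 6, 7, 9, 10}
Set of 5: {3, 5, 8}; 3 is a member.

Answer: yes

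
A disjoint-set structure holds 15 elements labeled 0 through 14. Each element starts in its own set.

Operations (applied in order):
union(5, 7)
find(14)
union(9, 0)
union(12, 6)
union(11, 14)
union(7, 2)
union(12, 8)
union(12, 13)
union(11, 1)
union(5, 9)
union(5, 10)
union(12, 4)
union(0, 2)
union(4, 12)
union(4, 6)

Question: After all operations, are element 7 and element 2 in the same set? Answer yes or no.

Step 1: union(5, 7) -> merged; set of 5 now {5, 7}
Step 2: find(14) -> no change; set of 14 is {14}
Step 3: union(9, 0) -> merged; set of 9 now {0, 9}
Step 4: union(12, 6) -> merged; set of 12 now {6, 12}
Step 5: union(11, 14) -> merged; set of 11 now {11, 14}
Step 6: union(7, 2) -> merged; set of 7 now {2, 5, 7}
Step 7: union(12, 8) -> merged; set of 12 now {6, 8, 12}
Step 8: union(12, 13) -> merged; set of 12 now {6, 8, 12, 13}
Step 9: union(11, 1) -> merged; set of 11 now {1, 11, 14}
Step 10: union(5, 9) -> merged; set of 5 now {0, 2, 5, 7, 9}
Step 11: union(5, 10) -> merged; set of 5 now {0, 2, 5, 7, 9, 10}
Step 12: union(12, 4) -> merged; set of 12 now {4, 6, 8, 12, 13}
Step 13: union(0, 2) -> already same set; set of 0 now {0, 2, 5, 7, 9, 10}
Step 14: union(4, 12) -> already same set; set of 4 now {4, 6, 8, 12, 13}
Step 15: union(4, 6) -> already same set; set of 4 now {4, 6, 8, 12, 13}
Set of 7: {0, 2, 5, 7, 9, 10}; 2 is a member.

Answer: yes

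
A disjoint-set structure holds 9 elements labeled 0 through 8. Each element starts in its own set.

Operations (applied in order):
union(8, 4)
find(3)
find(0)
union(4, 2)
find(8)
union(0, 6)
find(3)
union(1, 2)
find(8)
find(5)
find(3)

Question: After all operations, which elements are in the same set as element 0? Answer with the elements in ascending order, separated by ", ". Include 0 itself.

Step 1: union(8, 4) -> merged; set of 8 now {4, 8}
Step 2: find(3) -> no change; set of 3 is {3}
Step 3: find(0) -> no change; set of 0 is {0}
Step 4: union(4, 2) -> merged; set of 4 now {2, 4, 8}
Step 5: find(8) -> no change; set of 8 is {2, 4, 8}
Step 6: union(0, 6) -> merged; set of 0 now {0, 6}
Step 7: find(3) -> no change; set of 3 is {3}
Step 8: union(1, 2) -> merged; set of 1 now {1, 2, 4, 8}
Step 9: find(8) -> no change; set of 8 is {1, 2, 4, 8}
Step 10: find(5) -> no change; set of 5 is {5}
Step 11: find(3) -> no change; set of 3 is {3}
Component of 0: {0, 6}

Answer: 0, 6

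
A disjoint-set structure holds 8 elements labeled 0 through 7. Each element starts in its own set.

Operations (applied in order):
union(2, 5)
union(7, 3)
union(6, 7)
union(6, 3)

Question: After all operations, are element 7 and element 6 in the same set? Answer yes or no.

Step 1: union(2, 5) -> merged; set of 2 now {2, 5}
Step 2: union(7, 3) -> merged; set of 7 now {3, 7}
Step 3: union(6, 7) -> merged; set of 6 now {3, 6, 7}
Step 4: union(6, 3) -> already same set; set of 6 now {3, 6, 7}
Set of 7: {3, 6, 7}; 6 is a member.

Answer: yes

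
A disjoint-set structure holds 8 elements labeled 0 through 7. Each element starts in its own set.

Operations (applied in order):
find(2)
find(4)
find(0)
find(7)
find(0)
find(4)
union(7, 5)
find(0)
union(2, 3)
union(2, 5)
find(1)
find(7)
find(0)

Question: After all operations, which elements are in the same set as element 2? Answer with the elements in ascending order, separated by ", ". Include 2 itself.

Answer: 2, 3, 5, 7

Derivation:
Step 1: find(2) -> no change; set of 2 is {2}
Step 2: find(4) -> no change; set of 4 is {4}
Step 3: find(0) -> no change; set of 0 is {0}
Step 4: find(7) -> no change; set of 7 is {7}
Step 5: find(0) -> no change; set of 0 is {0}
Step 6: find(4) -> no change; set of 4 is {4}
Step 7: union(7, 5) -> merged; set of 7 now {5, 7}
Step 8: find(0) -> no change; set of 0 is {0}
Step 9: union(2, 3) -> merged; set of 2 now {2, 3}
Step 10: union(2, 5) -> merged; set of 2 now {2, 3, 5, 7}
Step 11: find(1) -> no change; set of 1 is {1}
Step 12: find(7) -> no change; set of 7 is {2, 3, 5, 7}
Step 13: find(0) -> no change; set of 0 is {0}
Component of 2: {2, 3, 5, 7}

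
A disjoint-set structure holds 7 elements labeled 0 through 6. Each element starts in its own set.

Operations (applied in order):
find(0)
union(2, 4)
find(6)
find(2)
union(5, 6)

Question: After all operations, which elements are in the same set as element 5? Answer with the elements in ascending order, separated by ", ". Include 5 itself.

Step 1: find(0) -> no change; set of 0 is {0}
Step 2: union(2, 4) -> merged; set of 2 now {2, 4}
Step 3: find(6) -> no change; set of 6 is {6}
Step 4: find(2) -> no change; set of 2 is {2, 4}
Step 5: union(5, 6) -> merged; set of 5 now {5, 6}
Component of 5: {5, 6}

Answer: 5, 6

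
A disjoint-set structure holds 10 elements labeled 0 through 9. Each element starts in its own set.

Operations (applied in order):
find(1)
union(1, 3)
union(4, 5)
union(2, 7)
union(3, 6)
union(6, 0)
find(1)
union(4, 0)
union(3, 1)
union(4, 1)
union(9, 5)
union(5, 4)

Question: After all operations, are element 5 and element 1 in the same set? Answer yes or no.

Step 1: find(1) -> no change; set of 1 is {1}
Step 2: union(1, 3) -> merged; set of 1 now {1, 3}
Step 3: union(4, 5) -> merged; set of 4 now {4, 5}
Step 4: union(2, 7) -> merged; set of 2 now {2, 7}
Step 5: union(3, 6) -> merged; set of 3 now {1, 3, 6}
Step 6: union(6, 0) -> merged; set of 6 now {0, 1, 3, 6}
Step 7: find(1) -> no change; set of 1 is {0, 1, 3, 6}
Step 8: union(4, 0) -> merged; set of 4 now {0, 1, 3, 4, 5, 6}
Step 9: union(3, 1) -> already same set; set of 3 now {0, 1, 3, 4, 5, 6}
Step 10: union(4, 1) -> already same set; set of 4 now {0, 1, 3, 4, 5, 6}
Step 11: union(9, 5) -> merged; set of 9 now {0, 1, 3, 4, 5, 6, 9}
Step 12: union(5, 4) -> already same set; set of 5 now {0, 1, 3, 4, 5, 6, 9}
Set of 5: {0, 1, 3, 4, 5, 6, 9}; 1 is a member.

Answer: yes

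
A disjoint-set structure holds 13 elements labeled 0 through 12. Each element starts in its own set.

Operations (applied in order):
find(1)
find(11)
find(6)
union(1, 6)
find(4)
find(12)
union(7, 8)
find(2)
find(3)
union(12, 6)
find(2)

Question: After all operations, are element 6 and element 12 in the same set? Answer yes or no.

Step 1: find(1) -> no change; set of 1 is {1}
Step 2: find(11) -> no change; set of 11 is {11}
Step 3: find(6) -> no change; set of 6 is {6}
Step 4: union(1, 6) -> merged; set of 1 now {1, 6}
Step 5: find(4) -> no change; set of 4 is {4}
Step 6: find(12) -> no change; set of 12 is {12}
Step 7: union(7, 8) -> merged; set of 7 now {7, 8}
Step 8: find(2) -> no change; set of 2 is {2}
Step 9: find(3) -> no change; set of 3 is {3}
Step 10: union(12, 6) -> merged; set of 12 now {1, 6, 12}
Step 11: find(2) -> no change; set of 2 is {2}
Set of 6: {1, 6, 12}; 12 is a member.

Answer: yes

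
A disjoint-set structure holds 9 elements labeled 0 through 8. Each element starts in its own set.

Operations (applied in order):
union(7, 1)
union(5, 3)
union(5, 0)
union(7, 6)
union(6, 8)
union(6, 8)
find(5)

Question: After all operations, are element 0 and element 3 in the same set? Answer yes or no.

Step 1: union(7, 1) -> merged; set of 7 now {1, 7}
Step 2: union(5, 3) -> merged; set of 5 now {3, 5}
Step 3: union(5, 0) -> merged; set of 5 now {0, 3, 5}
Step 4: union(7, 6) -> merged; set of 7 now {1, 6, 7}
Step 5: union(6, 8) -> merged; set of 6 now {1, 6, 7, 8}
Step 6: union(6, 8) -> already same set; set of 6 now {1, 6, 7, 8}
Step 7: find(5) -> no change; set of 5 is {0, 3, 5}
Set of 0: {0, 3, 5}; 3 is a member.

Answer: yes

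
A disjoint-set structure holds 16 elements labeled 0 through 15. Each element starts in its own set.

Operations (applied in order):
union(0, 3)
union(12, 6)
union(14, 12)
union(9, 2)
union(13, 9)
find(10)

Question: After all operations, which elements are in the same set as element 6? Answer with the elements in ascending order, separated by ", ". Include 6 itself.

Step 1: union(0, 3) -> merged; set of 0 now {0, 3}
Step 2: union(12, 6) -> merged; set of 12 now {6, 12}
Step 3: union(14, 12) -> merged; set of 14 now {6, 12, 14}
Step 4: union(9, 2) -> merged; set of 9 now {2, 9}
Step 5: union(13, 9) -> merged; set of 13 now {2, 9, 13}
Step 6: find(10) -> no change; set of 10 is {10}
Component of 6: {6, 12, 14}

Answer: 6, 12, 14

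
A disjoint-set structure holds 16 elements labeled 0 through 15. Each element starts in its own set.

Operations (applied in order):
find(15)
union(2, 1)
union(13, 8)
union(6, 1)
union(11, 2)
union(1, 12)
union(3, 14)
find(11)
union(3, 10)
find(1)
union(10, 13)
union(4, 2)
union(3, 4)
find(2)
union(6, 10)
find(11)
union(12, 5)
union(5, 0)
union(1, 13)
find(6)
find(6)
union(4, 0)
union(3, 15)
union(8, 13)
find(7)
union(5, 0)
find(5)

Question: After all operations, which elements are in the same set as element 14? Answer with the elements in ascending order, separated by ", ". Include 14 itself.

Step 1: find(15) -> no change; set of 15 is {15}
Step 2: union(2, 1) -> merged; set of 2 now {1, 2}
Step 3: union(13, 8) -> merged; set of 13 now {8, 13}
Step 4: union(6, 1) -> merged; set of 6 now {1, 2, 6}
Step 5: union(11, 2) -> merged; set of 11 now {1, 2, 6, 11}
Step 6: union(1, 12) -> merged; set of 1 now {1, 2, 6, 11, 12}
Step 7: union(3, 14) -> merged; set of 3 now {3, 14}
Step 8: find(11) -> no change; set of 11 is {1, 2, 6, 11, 12}
Step 9: union(3, 10) -> merged; set of 3 now {3, 10, 14}
Step 10: find(1) -> no change; set of 1 is {1, 2, 6, 11, 12}
Step 11: union(10, 13) -> merged; set of 10 now {3, 8, 10, 13, 14}
Step 12: union(4, 2) -> merged; set of 4 now {1, 2, 4, 6, 11, 12}
Step 13: union(3, 4) -> merged; set of 3 now {1, 2, 3, 4, 6, 8, 10, 11, 12, 13, 14}
Step 14: find(2) -> no change; set of 2 is {1, 2, 3, 4, 6, 8, 10, 11, 12, 13, 14}
Step 15: union(6, 10) -> already same set; set of 6 now {1, 2, 3, 4, 6, 8, 10, 11, 12, 13, 14}
Step 16: find(11) -> no change; set of 11 is {1, 2, 3, 4, 6, 8, 10, 11, 12, 13, 14}
Step 17: union(12, 5) -> merged; set of 12 now {1, 2, 3, 4, 5, 6, 8, 10, 11, 12, 13, 14}
Step 18: union(5, 0) -> merged; set of 5 now {0, 1, 2, 3, 4, 5, 6, 8, 10, 11, 12, 13, 14}
Step 19: union(1, 13) -> already same set; set of 1 now {0, 1, 2, 3, 4, 5, 6, 8, 10, 11, 12, 13, 14}
Step 20: find(6) -> no change; set of 6 is {0, 1, 2, 3, 4, 5, 6, 8, 10, 11, 12, 13, 14}
Step 21: find(6) -> no change; set of 6 is {0, 1, 2, 3, 4, 5, 6, 8, 10, 11, 12, 13, 14}
Step 22: union(4, 0) -> already same set; set of 4 now {0, 1, 2, 3, 4, 5, 6, 8, 10, 11, 12, 13, 14}
Step 23: union(3, 15) -> merged; set of 3 now {0, 1, 2, 3, 4, 5, 6, 8, 10, 11, 12, 13, 14, 15}
Step 24: union(8, 13) -> already same set; set of 8 now {0, 1, 2, 3, 4, 5, 6, 8, 10, 11, 12, 13, 14, 15}
Step 25: find(7) -> no change; set of 7 is {7}
Step 26: union(5, 0) -> already same set; set of 5 now {0, 1, 2, 3, 4, 5, 6, 8, 10, 11, 12, 13, 14, 15}
Step 27: find(5) -> no change; set of 5 is {0, 1, 2, 3, 4, 5, 6, 8, 10, 11, 12, 13, 14, 15}
Component of 14: {0, 1, 2, 3, 4, 5, 6, 8, 10, 11, 12, 13, 14, 15}

Answer: 0, 1, 2, 3, 4, 5, 6, 8, 10, 11, 12, 13, 14, 15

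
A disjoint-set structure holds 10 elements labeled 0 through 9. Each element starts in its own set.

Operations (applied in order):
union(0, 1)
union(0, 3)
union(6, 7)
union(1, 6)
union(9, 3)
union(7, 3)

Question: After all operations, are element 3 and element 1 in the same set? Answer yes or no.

Answer: yes

Derivation:
Step 1: union(0, 1) -> merged; set of 0 now {0, 1}
Step 2: union(0, 3) -> merged; set of 0 now {0, 1, 3}
Step 3: union(6, 7) -> merged; set of 6 now {6, 7}
Step 4: union(1, 6) -> merged; set of 1 now {0, 1, 3, 6, 7}
Step 5: union(9, 3) -> merged; set of 9 now {0, 1, 3, 6, 7, 9}
Step 6: union(7, 3) -> already same set; set of 7 now {0, 1, 3, 6, 7, 9}
Set of 3: {0, 1, 3, 6, 7, 9}; 1 is a member.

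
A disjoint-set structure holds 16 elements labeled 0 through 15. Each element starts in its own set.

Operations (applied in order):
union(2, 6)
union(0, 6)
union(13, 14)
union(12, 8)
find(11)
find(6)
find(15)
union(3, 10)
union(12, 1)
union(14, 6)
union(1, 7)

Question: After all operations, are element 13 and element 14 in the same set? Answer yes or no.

Step 1: union(2, 6) -> merged; set of 2 now {2, 6}
Step 2: union(0, 6) -> merged; set of 0 now {0, 2, 6}
Step 3: union(13, 14) -> merged; set of 13 now {13, 14}
Step 4: union(12, 8) -> merged; set of 12 now {8, 12}
Step 5: find(11) -> no change; set of 11 is {11}
Step 6: find(6) -> no change; set of 6 is {0, 2, 6}
Step 7: find(15) -> no change; set of 15 is {15}
Step 8: union(3, 10) -> merged; set of 3 now {3, 10}
Step 9: union(12, 1) -> merged; set of 12 now {1, 8, 12}
Step 10: union(14, 6) -> merged; set of 14 now {0, 2, 6, 13, 14}
Step 11: union(1, 7) -> merged; set of 1 now {1, 7, 8, 12}
Set of 13: {0, 2, 6, 13, 14}; 14 is a member.

Answer: yes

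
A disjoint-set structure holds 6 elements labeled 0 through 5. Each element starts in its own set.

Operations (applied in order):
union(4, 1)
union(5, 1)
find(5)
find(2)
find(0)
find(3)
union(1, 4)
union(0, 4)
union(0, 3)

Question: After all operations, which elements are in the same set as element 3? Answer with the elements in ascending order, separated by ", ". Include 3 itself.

Answer: 0, 1, 3, 4, 5

Derivation:
Step 1: union(4, 1) -> merged; set of 4 now {1, 4}
Step 2: union(5, 1) -> merged; set of 5 now {1, 4, 5}
Step 3: find(5) -> no change; set of 5 is {1, 4, 5}
Step 4: find(2) -> no change; set of 2 is {2}
Step 5: find(0) -> no change; set of 0 is {0}
Step 6: find(3) -> no change; set of 3 is {3}
Step 7: union(1, 4) -> already same set; set of 1 now {1, 4, 5}
Step 8: union(0, 4) -> merged; set of 0 now {0, 1, 4, 5}
Step 9: union(0, 3) -> merged; set of 0 now {0, 1, 3, 4, 5}
Component of 3: {0, 1, 3, 4, 5}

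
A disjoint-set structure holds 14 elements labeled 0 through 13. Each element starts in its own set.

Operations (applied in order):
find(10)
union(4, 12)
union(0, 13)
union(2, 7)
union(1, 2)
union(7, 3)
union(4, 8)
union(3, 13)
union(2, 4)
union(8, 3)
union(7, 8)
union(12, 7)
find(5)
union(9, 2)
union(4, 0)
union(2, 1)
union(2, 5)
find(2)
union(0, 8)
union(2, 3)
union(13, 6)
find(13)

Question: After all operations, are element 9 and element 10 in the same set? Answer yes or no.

Step 1: find(10) -> no change; set of 10 is {10}
Step 2: union(4, 12) -> merged; set of 4 now {4, 12}
Step 3: union(0, 13) -> merged; set of 0 now {0, 13}
Step 4: union(2, 7) -> merged; set of 2 now {2, 7}
Step 5: union(1, 2) -> merged; set of 1 now {1, 2, 7}
Step 6: union(7, 3) -> merged; set of 7 now {1, 2, 3, 7}
Step 7: union(4, 8) -> merged; set of 4 now {4, 8, 12}
Step 8: union(3, 13) -> merged; set of 3 now {0, 1, 2, 3, 7, 13}
Step 9: union(2, 4) -> merged; set of 2 now {0, 1, 2, 3, 4, 7, 8, 12, 13}
Step 10: union(8, 3) -> already same set; set of 8 now {0, 1, 2, 3, 4, 7, 8, 12, 13}
Step 11: union(7, 8) -> already same set; set of 7 now {0, 1, 2, 3, 4, 7, 8, 12, 13}
Step 12: union(12, 7) -> already same set; set of 12 now {0, 1, 2, 3, 4, 7, 8, 12, 13}
Step 13: find(5) -> no change; set of 5 is {5}
Step 14: union(9, 2) -> merged; set of 9 now {0, 1, 2, 3, 4, 7, 8, 9, 12, 13}
Step 15: union(4, 0) -> already same set; set of 4 now {0, 1, 2, 3, 4, 7, 8, 9, 12, 13}
Step 16: union(2, 1) -> already same set; set of 2 now {0, 1, 2, 3, 4, 7, 8, 9, 12, 13}
Step 17: union(2, 5) -> merged; set of 2 now {0, 1, 2, 3, 4, 5, 7, 8, 9, 12, 13}
Step 18: find(2) -> no change; set of 2 is {0, 1, 2, 3, 4, 5, 7, 8, 9, 12, 13}
Step 19: union(0, 8) -> already same set; set of 0 now {0, 1, 2, 3, 4, 5, 7, 8, 9, 12, 13}
Step 20: union(2, 3) -> already same set; set of 2 now {0, 1, 2, 3, 4, 5, 7, 8, 9, 12, 13}
Step 21: union(13, 6) -> merged; set of 13 now {0, 1, 2, 3, 4, 5, 6, 7, 8, 9, 12, 13}
Step 22: find(13) -> no change; set of 13 is {0, 1, 2, 3, 4, 5, 6, 7, 8, 9, 12, 13}
Set of 9: {0, 1, 2, 3, 4, 5, 6, 7, 8, 9, 12, 13}; 10 is not a member.

Answer: no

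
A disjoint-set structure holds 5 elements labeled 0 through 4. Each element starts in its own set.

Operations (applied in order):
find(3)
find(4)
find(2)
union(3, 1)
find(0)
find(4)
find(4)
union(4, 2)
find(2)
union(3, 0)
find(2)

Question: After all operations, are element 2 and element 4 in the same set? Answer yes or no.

Answer: yes

Derivation:
Step 1: find(3) -> no change; set of 3 is {3}
Step 2: find(4) -> no change; set of 4 is {4}
Step 3: find(2) -> no change; set of 2 is {2}
Step 4: union(3, 1) -> merged; set of 3 now {1, 3}
Step 5: find(0) -> no change; set of 0 is {0}
Step 6: find(4) -> no change; set of 4 is {4}
Step 7: find(4) -> no change; set of 4 is {4}
Step 8: union(4, 2) -> merged; set of 4 now {2, 4}
Step 9: find(2) -> no change; set of 2 is {2, 4}
Step 10: union(3, 0) -> merged; set of 3 now {0, 1, 3}
Step 11: find(2) -> no change; set of 2 is {2, 4}
Set of 2: {2, 4}; 4 is a member.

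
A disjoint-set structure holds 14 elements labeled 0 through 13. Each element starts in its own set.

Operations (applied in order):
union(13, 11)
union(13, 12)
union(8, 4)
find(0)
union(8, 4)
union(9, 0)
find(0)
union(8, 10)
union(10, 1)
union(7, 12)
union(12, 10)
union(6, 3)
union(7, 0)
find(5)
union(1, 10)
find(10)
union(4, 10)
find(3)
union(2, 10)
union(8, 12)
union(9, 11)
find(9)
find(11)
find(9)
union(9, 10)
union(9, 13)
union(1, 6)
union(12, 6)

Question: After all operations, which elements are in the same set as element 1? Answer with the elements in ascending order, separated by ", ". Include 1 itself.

Step 1: union(13, 11) -> merged; set of 13 now {11, 13}
Step 2: union(13, 12) -> merged; set of 13 now {11, 12, 13}
Step 3: union(8, 4) -> merged; set of 8 now {4, 8}
Step 4: find(0) -> no change; set of 0 is {0}
Step 5: union(8, 4) -> already same set; set of 8 now {4, 8}
Step 6: union(9, 0) -> merged; set of 9 now {0, 9}
Step 7: find(0) -> no change; set of 0 is {0, 9}
Step 8: union(8, 10) -> merged; set of 8 now {4, 8, 10}
Step 9: union(10, 1) -> merged; set of 10 now {1, 4, 8, 10}
Step 10: union(7, 12) -> merged; set of 7 now {7, 11, 12, 13}
Step 11: union(12, 10) -> merged; set of 12 now {1, 4, 7, 8, 10, 11, 12, 13}
Step 12: union(6, 3) -> merged; set of 6 now {3, 6}
Step 13: union(7, 0) -> merged; set of 7 now {0, 1, 4, 7, 8, 9, 10, 11, 12, 13}
Step 14: find(5) -> no change; set of 5 is {5}
Step 15: union(1, 10) -> already same set; set of 1 now {0, 1, 4, 7, 8, 9, 10, 11, 12, 13}
Step 16: find(10) -> no change; set of 10 is {0, 1, 4, 7, 8, 9, 10, 11, 12, 13}
Step 17: union(4, 10) -> already same set; set of 4 now {0, 1, 4, 7, 8, 9, 10, 11, 12, 13}
Step 18: find(3) -> no change; set of 3 is {3, 6}
Step 19: union(2, 10) -> merged; set of 2 now {0, 1, 2, 4, 7, 8, 9, 10, 11, 12, 13}
Step 20: union(8, 12) -> already same set; set of 8 now {0, 1, 2, 4, 7, 8, 9, 10, 11, 12, 13}
Step 21: union(9, 11) -> already same set; set of 9 now {0, 1, 2, 4, 7, 8, 9, 10, 11, 12, 13}
Step 22: find(9) -> no change; set of 9 is {0, 1, 2, 4, 7, 8, 9, 10, 11, 12, 13}
Step 23: find(11) -> no change; set of 11 is {0, 1, 2, 4, 7, 8, 9, 10, 11, 12, 13}
Step 24: find(9) -> no change; set of 9 is {0, 1, 2, 4, 7, 8, 9, 10, 11, 12, 13}
Step 25: union(9, 10) -> already same set; set of 9 now {0, 1, 2, 4, 7, 8, 9, 10, 11, 12, 13}
Step 26: union(9, 13) -> already same set; set of 9 now {0, 1, 2, 4, 7, 8, 9, 10, 11, 12, 13}
Step 27: union(1, 6) -> merged; set of 1 now {0, 1, 2, 3, 4, 6, 7, 8, 9, 10, 11, 12, 13}
Step 28: union(12, 6) -> already same set; set of 12 now {0, 1, 2, 3, 4, 6, 7, 8, 9, 10, 11, 12, 13}
Component of 1: {0, 1, 2, 3, 4, 6, 7, 8, 9, 10, 11, 12, 13}

Answer: 0, 1, 2, 3, 4, 6, 7, 8, 9, 10, 11, 12, 13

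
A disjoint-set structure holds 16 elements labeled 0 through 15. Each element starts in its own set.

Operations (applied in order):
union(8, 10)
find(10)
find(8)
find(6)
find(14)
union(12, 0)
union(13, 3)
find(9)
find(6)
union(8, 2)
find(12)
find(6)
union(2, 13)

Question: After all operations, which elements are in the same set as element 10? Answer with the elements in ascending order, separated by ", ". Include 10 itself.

Step 1: union(8, 10) -> merged; set of 8 now {8, 10}
Step 2: find(10) -> no change; set of 10 is {8, 10}
Step 3: find(8) -> no change; set of 8 is {8, 10}
Step 4: find(6) -> no change; set of 6 is {6}
Step 5: find(14) -> no change; set of 14 is {14}
Step 6: union(12, 0) -> merged; set of 12 now {0, 12}
Step 7: union(13, 3) -> merged; set of 13 now {3, 13}
Step 8: find(9) -> no change; set of 9 is {9}
Step 9: find(6) -> no change; set of 6 is {6}
Step 10: union(8, 2) -> merged; set of 8 now {2, 8, 10}
Step 11: find(12) -> no change; set of 12 is {0, 12}
Step 12: find(6) -> no change; set of 6 is {6}
Step 13: union(2, 13) -> merged; set of 2 now {2, 3, 8, 10, 13}
Component of 10: {2, 3, 8, 10, 13}

Answer: 2, 3, 8, 10, 13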